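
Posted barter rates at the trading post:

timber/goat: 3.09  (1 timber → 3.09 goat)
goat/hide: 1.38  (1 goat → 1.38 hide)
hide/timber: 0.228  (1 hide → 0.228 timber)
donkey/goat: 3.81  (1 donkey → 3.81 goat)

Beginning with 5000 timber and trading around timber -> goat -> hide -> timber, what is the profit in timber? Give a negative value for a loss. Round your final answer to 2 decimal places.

-138.81

5000 timber × 3.09 = 15450 goat
15450 goat × 1.38 = 21321 hide
21321 hide × 0.228 = 4861.188 timber
Net change: 4861.188 − 5000 = -138.812 timber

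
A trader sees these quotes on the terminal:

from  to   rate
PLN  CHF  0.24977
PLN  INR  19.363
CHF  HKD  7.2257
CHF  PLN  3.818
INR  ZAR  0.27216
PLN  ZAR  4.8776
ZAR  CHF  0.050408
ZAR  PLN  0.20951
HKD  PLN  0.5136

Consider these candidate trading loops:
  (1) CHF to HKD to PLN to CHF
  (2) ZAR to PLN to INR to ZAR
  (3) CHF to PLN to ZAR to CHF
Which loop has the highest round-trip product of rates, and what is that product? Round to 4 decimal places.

1.1041

(1) 7.2257 × 0.5136 × 0.24977 = 0.92693
(2) 0.20951 × 19.363 × 0.27216 = 1.10408
(3) 3.818 × 4.8776 × 0.050408 = 0.93873
Highest is cycle (2) at 1.1041 (>1, arbitrage).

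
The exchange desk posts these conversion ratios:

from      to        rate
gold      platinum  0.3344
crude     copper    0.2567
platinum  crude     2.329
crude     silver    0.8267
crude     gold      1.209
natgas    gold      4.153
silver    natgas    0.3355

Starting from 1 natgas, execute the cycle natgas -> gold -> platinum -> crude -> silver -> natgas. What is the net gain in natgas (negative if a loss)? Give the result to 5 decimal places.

1 natgas × 4.153 = 4.153 gold
4.153 gold × 0.3344 = 1.3887632 platinum
1.3887632 platinum × 2.329 = 3.2344294928 crude
3.2344294928 crude × 0.8267 = 2.67390286169776 silver
2.67390286169776 silver × 0.3355 = 0.89709441009959848 natgas
Net change: 0.89709441009959848 − 1 = -0.10290558990040152 natgas

-0.10291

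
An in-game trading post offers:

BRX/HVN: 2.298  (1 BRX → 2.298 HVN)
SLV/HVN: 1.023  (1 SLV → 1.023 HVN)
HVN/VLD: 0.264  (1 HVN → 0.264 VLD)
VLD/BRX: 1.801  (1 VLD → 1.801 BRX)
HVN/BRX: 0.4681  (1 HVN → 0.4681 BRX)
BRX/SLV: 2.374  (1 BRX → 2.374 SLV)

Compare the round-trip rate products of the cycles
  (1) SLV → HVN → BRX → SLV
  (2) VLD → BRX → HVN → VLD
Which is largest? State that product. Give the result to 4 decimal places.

1.1368

(1) 1.023 × 0.4681 × 2.374 = 1.13683
(2) 1.801 × 2.298 × 0.264 = 1.09262
Highest is cycle (1) at 1.1368 (>1, arbitrage).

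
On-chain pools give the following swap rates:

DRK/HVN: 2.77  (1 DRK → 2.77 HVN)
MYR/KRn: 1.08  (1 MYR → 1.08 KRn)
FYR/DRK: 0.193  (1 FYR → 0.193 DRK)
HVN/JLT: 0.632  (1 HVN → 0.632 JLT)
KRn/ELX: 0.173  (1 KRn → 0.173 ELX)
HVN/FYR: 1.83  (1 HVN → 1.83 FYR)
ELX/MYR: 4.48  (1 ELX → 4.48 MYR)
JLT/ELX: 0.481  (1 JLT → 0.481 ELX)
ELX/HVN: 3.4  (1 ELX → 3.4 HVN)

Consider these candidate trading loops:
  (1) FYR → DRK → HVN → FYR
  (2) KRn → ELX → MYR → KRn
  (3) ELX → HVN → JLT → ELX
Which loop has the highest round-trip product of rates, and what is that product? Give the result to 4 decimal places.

(1) 0.193 × 2.77 × 1.83 = 0.97834
(2) 0.173 × 4.48 × 1.08 = 0.83704
(3) 3.4 × 0.632 × 0.481 = 1.03357
Highest is cycle (3) at 1.0336 (>1, arbitrage).

1.0336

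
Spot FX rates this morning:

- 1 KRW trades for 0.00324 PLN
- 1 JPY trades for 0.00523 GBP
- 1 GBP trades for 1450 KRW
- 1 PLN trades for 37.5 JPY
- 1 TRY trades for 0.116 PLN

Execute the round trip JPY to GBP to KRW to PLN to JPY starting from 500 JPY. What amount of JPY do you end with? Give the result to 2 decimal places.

500 JPY × 0.00523 = 2.615 GBP
2.615 GBP × 1450 = 3791.75 KRW
3791.75 KRW × 0.00324 = 12.28527 PLN
12.28527 PLN × 37.5 = 460.697625 JPY

460.70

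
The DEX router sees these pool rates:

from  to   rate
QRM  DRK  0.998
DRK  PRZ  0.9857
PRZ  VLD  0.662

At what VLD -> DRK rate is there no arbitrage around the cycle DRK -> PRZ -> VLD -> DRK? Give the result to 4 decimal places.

Known legs of the cycle: 0.9857 × 0.662 = 0.6525334
For no arbitrage the full-cycle product must be 1, so the missing rate is 1 / 0.6525334 ≈ 1.532489.

1.5325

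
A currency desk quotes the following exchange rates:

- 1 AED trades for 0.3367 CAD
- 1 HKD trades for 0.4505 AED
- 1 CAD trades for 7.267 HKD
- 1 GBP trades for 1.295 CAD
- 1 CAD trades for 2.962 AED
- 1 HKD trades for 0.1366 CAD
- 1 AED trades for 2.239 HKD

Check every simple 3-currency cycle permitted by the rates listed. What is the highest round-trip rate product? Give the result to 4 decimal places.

1.1023

AED→CAD→HKD→AED: 0.3367 × 7.267 × 0.4505 = 1.10228
AED→HKD→CAD→AED: 2.239 × 0.1366 × 2.962 = 0.90592
Maximum is AED→CAD→HKD→AED at 1.1023; arbitrage exists.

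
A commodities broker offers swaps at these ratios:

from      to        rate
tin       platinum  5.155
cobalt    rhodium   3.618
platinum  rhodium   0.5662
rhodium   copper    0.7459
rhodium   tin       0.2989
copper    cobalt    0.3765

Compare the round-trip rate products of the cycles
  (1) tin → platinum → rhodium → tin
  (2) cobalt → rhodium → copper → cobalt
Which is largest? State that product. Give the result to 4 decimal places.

(1) 5.155 × 0.5662 × 0.2989 = 0.87242
(2) 3.618 × 0.7459 × 0.3765 = 1.01605
Highest is cycle (2) at 1.0160 (>1, arbitrage).

1.0160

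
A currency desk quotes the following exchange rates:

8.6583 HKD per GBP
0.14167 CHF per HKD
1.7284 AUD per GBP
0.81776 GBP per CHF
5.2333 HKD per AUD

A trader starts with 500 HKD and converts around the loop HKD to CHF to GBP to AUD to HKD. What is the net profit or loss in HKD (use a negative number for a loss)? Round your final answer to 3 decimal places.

500 HKD × 0.14167 = 70.835 CHF
70.835 CHF × 0.81776 = 57.9260296 GBP
57.9260296 GBP × 1.7284 = 100.11934956064 AUD
100.11934956064 AUD × 5.2333 = 523.954592055697312 HKD
Net change: 523.954592055697312 − 500 = 23.954592055697312 HKD

23.955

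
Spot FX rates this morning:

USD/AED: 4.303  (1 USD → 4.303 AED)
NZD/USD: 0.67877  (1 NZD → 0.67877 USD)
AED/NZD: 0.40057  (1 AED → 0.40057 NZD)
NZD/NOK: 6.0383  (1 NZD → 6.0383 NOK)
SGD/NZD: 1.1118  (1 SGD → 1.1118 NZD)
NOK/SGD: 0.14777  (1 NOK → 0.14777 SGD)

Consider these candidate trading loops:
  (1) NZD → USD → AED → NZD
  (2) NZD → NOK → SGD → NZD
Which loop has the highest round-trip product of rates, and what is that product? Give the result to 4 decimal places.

(1) 0.67877 × 4.303 × 0.40057 = 1.16996
(2) 6.0383 × 0.14777 × 1.1118 = 0.99204
Highest is cycle (1) at 1.1700 (>1, arbitrage).

1.1700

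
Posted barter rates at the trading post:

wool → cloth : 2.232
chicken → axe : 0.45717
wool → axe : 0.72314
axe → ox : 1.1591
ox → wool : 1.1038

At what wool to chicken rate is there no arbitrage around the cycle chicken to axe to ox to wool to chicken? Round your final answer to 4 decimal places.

Known legs of the cycle: 0.45717 × 1.1591 × 1.1038 = 0.5849099635386
For no arbitrage the full-cycle product must be 1, so the missing rate is 1 / 0.5849099635386 ≈ 1.709665.

1.7097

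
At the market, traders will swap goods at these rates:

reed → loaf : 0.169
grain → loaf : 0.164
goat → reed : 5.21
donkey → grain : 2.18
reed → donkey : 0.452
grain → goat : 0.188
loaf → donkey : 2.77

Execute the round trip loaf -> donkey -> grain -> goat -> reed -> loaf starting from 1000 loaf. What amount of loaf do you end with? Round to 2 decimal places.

1000 loaf × 2.77 = 2770 donkey
2770 donkey × 2.18 = 6038.6 grain
6038.6 grain × 0.188 = 1135.2568 goat
1135.2568 goat × 5.21 = 5914.687928 reed
5914.687928 reed × 0.169 = 999.582259832 loaf

999.58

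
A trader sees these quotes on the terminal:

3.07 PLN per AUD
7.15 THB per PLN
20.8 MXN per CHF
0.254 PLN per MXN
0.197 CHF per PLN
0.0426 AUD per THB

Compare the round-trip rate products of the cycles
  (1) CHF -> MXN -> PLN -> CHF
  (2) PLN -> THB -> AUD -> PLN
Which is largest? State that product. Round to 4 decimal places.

(1) 20.8 × 0.254 × 0.197 = 1.04079
(2) 7.15 × 0.0426 × 3.07 = 0.93509
Highest is cycle (1) at 1.0408 (>1, arbitrage).

1.0408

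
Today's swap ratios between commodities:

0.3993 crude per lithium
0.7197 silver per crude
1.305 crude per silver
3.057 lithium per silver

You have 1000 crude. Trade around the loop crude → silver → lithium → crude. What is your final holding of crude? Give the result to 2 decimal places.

878.51

1000 crude × 0.7197 = 719.7 silver
719.7 silver × 3.057 = 2200.1229 lithium
2200.1229 lithium × 0.3993 = 878.50907397 crude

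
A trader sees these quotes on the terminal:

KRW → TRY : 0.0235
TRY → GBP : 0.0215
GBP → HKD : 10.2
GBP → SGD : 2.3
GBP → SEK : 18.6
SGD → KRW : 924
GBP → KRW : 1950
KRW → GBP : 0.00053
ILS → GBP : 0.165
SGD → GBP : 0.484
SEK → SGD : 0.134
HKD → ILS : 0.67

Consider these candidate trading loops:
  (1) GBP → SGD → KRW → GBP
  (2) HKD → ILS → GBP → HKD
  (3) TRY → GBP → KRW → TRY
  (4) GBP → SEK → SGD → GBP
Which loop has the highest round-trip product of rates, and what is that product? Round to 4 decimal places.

1.2063

(1) 2.3 × 924 × 0.00053 = 1.12636
(2) 0.67 × 0.165 × 10.2 = 1.12761
(3) 0.0215 × 1950 × 0.0235 = 0.98524
(4) 18.6 × 0.134 × 0.484 = 1.20632
Highest is cycle (4) at 1.2063 (>1, arbitrage).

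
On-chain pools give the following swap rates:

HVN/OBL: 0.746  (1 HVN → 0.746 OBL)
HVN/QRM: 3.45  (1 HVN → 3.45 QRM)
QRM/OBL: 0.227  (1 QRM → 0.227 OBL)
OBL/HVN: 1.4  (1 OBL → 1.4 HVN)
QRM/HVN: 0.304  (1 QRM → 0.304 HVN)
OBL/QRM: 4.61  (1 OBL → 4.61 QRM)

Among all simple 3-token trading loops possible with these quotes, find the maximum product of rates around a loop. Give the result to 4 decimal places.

QRM→OBL→HVN→QRM: 0.227 × 1.4 × 3.45 = 1.09641
QRM→HVN→OBL→QRM: 0.304 × 0.746 × 4.61 = 1.04547
Maximum is QRM→OBL→HVN→QRM at 1.0964; arbitrage exists.

1.0964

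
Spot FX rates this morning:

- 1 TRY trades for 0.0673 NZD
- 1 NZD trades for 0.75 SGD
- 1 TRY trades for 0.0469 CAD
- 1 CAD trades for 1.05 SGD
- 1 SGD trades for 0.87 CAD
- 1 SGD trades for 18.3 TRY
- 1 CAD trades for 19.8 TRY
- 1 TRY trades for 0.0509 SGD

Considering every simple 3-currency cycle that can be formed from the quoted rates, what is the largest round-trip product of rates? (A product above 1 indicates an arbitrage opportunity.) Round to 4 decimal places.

NZD→SGD→TRY→NZD: 0.75 × 18.3 × 0.0673 = 0.92369
SGD→TRY→CAD→SGD: 18.3 × 0.0469 × 1.05 = 0.90118
SGD→CAD→TRY→SGD: 0.87 × 19.8 × 0.0509 = 0.87680
Maximum is NZD→SGD→TRY→NZD at 0.9237; no arbitrage — every cycle loses value.

0.9237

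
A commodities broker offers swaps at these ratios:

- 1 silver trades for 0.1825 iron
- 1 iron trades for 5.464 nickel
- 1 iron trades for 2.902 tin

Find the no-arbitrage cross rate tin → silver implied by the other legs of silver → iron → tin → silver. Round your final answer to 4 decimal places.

Known legs of the cycle: 0.1825 × 2.902 = 0.529615
For no arbitrage the full-cycle product must be 1, so the missing rate is 1 / 0.529615 ≈ 1.888164.

1.8882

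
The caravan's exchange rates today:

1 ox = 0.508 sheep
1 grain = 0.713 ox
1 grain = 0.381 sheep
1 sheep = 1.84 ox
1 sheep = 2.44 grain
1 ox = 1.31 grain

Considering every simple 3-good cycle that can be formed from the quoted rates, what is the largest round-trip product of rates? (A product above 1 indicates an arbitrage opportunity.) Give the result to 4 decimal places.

0.9184

ox→grain→sheep→ox: 1.31 × 0.381 × 1.84 = 0.91836
ox→sheep→grain→ox: 0.508 × 2.44 × 0.713 = 0.88378
Maximum is ox→grain→sheep→ox at 0.9184; no arbitrage — every cycle loses value.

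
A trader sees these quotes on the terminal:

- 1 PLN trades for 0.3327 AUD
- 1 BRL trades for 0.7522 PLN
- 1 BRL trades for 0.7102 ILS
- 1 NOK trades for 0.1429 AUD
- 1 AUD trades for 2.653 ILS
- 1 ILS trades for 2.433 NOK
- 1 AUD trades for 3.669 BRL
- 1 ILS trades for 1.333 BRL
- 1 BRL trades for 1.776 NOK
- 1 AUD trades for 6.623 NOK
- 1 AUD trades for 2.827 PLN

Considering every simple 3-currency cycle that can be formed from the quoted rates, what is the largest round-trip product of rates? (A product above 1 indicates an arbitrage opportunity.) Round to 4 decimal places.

AUD→BRL→NOK→AUD: 3.669 × 1.776 × 0.1429 = 0.93116
AUD→ILS→NOK→AUD: 2.653 × 2.433 × 0.1429 = 0.92238
AUD→BRL→PLN→AUD: 3.669 × 0.7522 × 0.3327 = 0.91819
Maximum is AUD→BRL→NOK→AUD at 0.9312; no arbitrage — every cycle loses value.

0.9312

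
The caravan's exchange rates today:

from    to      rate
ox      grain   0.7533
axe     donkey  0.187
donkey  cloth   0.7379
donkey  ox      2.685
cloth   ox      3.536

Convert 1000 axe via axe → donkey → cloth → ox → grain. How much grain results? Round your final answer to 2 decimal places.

367.55

1000 axe × 0.187 = 187 donkey
187 donkey × 0.7379 = 137.9873 cloth
137.9873 cloth × 3.536 = 487.9230928 ox
487.9230928 ox × 0.7533 = 367.55246580624 grain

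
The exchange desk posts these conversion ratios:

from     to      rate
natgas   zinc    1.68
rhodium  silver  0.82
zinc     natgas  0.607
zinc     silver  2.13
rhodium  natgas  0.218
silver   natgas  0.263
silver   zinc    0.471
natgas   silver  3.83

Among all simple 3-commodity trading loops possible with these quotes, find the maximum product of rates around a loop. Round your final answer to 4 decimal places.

zinc→natgas→silver→zinc: 0.607 × 3.83 × 0.471 = 1.09499
zinc→silver→natgas→zinc: 2.13 × 0.263 × 1.68 = 0.94112
Maximum is zinc→natgas→silver→zinc at 1.0950; arbitrage exists.

1.0950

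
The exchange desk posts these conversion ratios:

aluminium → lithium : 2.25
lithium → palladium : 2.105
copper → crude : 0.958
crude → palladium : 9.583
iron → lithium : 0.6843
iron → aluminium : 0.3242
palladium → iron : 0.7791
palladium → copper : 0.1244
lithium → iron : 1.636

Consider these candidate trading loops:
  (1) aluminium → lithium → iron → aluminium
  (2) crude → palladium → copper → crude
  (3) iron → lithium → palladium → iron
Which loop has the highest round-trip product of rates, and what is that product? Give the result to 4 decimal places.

1.1934

(1) 2.25 × 1.636 × 0.3242 = 1.19338
(2) 9.583 × 0.1244 × 0.958 = 1.14206
(3) 0.6843 × 2.105 × 0.7791 = 1.12226
Highest is cycle (1) at 1.1934 (>1, arbitrage).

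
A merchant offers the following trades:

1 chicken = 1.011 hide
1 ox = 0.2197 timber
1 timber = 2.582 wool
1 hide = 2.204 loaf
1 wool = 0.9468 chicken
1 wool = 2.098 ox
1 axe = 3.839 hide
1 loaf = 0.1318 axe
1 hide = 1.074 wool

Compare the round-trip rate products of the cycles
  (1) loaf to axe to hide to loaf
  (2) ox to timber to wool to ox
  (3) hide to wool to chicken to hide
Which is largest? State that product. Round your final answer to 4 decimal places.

1.1901

(1) 0.1318 × 3.839 × 2.204 = 1.11518
(2) 0.2197 × 2.582 × 2.098 = 1.19012
(3) 1.074 × 0.9468 × 1.011 = 1.02805
Highest is cycle (2) at 1.1901 (>1, arbitrage).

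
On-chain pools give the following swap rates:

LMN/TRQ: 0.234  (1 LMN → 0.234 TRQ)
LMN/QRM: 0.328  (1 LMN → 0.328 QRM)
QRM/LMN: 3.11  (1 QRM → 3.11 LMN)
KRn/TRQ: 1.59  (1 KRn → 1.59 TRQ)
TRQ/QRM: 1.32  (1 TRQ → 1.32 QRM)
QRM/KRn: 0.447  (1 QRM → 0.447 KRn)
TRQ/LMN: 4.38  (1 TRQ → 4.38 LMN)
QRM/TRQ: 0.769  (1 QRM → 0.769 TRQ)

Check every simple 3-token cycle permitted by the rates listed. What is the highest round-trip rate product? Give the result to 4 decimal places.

QRM→TRQ→LMN→QRM: 0.769 × 4.38 × 0.328 = 1.10478
QRM→LMN→TRQ→QRM: 3.11 × 0.234 × 1.32 = 0.96062
QRM→KRn→TRQ→QRM: 0.447 × 1.59 × 1.32 = 0.93816
Maximum is QRM→TRQ→LMN→QRM at 1.1048; arbitrage exists.

1.1048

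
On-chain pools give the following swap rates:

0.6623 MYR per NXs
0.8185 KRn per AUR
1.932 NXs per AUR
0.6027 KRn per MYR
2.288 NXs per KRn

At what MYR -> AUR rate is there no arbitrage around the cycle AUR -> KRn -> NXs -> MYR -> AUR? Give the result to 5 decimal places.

0.80625

Known legs of the cycle: 0.8185 × 2.288 × 0.6623 = 1.2403077544
For no arbitrage the full-cycle product must be 1, so the missing rate is 1 / 1.2403077544 ≈ 0.8062515.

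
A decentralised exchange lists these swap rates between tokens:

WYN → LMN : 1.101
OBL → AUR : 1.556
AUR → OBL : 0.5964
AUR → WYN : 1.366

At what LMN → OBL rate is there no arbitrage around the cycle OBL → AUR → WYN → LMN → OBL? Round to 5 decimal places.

0.42732

Known legs of the cycle: 1.556 × 1.366 × 1.101 = 2.340171096
For no arbitrage the full-cycle product must be 1, so the missing rate is 1 / 2.340171096 ≈ 0.4273192.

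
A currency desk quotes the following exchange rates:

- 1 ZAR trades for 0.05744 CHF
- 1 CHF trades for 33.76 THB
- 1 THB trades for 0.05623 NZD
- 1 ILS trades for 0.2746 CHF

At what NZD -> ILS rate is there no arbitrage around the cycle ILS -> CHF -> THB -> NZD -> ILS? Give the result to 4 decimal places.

Known legs of the cycle: 0.2746 × 33.76 × 0.05623 = 0.52127999008
For no arbitrage the full-cycle product must be 1, so the missing rate is 1 / 0.52127999008 ≈ 1.918355.

1.9184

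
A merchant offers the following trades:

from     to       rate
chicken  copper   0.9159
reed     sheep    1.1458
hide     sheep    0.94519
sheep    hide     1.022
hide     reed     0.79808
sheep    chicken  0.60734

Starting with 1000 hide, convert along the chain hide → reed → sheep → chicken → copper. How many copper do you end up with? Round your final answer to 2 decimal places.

508.67

1000 hide × 0.79808 = 798.08 reed
798.08 reed × 1.1458 = 914.440064 sheep
914.440064 sheep × 0.60734 = 555.37602846976 chicken
555.37602846976 chicken × 0.9159 = 508.668904475453184 copper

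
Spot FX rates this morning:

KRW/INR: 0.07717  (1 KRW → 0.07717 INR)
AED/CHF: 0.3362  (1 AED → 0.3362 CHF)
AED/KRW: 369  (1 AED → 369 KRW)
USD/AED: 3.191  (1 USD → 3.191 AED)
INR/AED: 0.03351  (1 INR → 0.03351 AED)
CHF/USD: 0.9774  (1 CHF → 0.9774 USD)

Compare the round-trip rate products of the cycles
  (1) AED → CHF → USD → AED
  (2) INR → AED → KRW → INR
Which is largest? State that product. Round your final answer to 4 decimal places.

1.0486

(1) 0.3362 × 0.9774 × 3.191 = 1.04857
(2) 0.03351 × 369 × 0.07717 = 0.95422
Highest is cycle (1) at 1.0486 (>1, arbitrage).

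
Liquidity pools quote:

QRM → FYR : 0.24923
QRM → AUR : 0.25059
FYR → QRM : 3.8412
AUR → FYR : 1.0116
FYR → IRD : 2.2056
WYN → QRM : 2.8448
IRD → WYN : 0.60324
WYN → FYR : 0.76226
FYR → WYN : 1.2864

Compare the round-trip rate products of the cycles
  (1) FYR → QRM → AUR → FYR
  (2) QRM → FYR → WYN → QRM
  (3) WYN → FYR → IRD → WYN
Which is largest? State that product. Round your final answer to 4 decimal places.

1.0142

(1) 3.8412 × 0.25059 × 1.0116 = 0.97373
(2) 0.24923 × 1.2864 × 2.8448 = 0.91207
(3) 0.76226 × 2.2056 × 0.60324 = 1.01419
Highest is cycle (3) at 1.0142 (>1, arbitrage).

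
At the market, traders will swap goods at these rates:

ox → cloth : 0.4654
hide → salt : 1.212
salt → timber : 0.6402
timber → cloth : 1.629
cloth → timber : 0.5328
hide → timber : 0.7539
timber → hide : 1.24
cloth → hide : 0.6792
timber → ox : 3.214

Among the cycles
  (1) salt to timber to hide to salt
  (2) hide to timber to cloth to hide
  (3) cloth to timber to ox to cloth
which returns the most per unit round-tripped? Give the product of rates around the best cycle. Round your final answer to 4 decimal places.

0.9621

(1) 0.6402 × 1.24 × 1.212 = 0.96214
(2) 0.7539 × 1.629 × 0.6792 = 0.83413
(3) 0.5328 × 3.214 × 0.4654 = 0.79696
Highest is cycle (1) at 0.9621 (≤1, no arbitrage).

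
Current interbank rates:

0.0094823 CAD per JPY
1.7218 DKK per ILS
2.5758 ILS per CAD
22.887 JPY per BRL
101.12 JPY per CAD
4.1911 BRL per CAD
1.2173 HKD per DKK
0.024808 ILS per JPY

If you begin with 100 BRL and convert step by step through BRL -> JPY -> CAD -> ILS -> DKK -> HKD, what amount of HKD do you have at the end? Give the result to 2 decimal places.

100 BRL × 22.887 = 2288.7 JPY
2288.7 JPY × 0.0094823 = 21.70214001 CAD
21.70214001 CAD × 2.5758 = 55.900372237758 ILS
55.900372237758 ILS × 1.7218 = 96.2492609189717244 DKK
96.2492609189717244 DKK × 1.2173 = 117.16422531666428011212 HKD

117.16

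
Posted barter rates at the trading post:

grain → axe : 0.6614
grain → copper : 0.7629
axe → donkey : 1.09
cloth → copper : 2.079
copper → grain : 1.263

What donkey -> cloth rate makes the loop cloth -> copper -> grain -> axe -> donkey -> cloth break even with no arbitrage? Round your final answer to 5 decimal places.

Known legs of the cycle: 2.079 × 1.263 × 0.6614 × 1.09 = 1.892990909502
For no arbitrage the full-cycle product must be 1, so the missing rate is 1 / 1.892990909502 ≈ 0.5282646.

0.52826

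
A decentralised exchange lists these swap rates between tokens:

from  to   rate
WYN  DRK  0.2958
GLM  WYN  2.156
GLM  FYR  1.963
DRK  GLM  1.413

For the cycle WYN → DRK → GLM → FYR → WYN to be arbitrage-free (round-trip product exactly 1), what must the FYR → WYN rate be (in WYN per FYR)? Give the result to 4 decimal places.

1.2188

Known legs of the cycle: 0.2958 × 1.413 × 1.963 = 0.8204660802
For no arbitrage the full-cycle product must be 1, so the missing rate is 1 / 0.8204660802 ≈ 1.218819.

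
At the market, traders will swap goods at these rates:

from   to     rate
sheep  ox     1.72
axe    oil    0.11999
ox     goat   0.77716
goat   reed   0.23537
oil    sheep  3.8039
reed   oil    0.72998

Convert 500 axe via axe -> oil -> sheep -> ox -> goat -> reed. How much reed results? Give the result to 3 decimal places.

500 axe × 0.11999 = 59.995 oil
59.995 oil × 3.8039 = 228.2149805 sheep
228.2149805 sheep × 1.72 = 392.52976646 ox
392.52976646 ox × 0.77716 = 305.0584333020536 goat
305.0584333020536 goat × 0.23537 = 71.801603446304355832 reed

71.802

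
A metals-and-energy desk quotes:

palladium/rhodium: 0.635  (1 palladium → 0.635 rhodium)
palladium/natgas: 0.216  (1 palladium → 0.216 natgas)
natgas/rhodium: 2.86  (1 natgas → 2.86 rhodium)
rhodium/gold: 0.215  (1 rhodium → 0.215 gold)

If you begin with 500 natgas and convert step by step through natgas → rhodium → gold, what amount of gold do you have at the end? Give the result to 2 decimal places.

307.45

500 natgas × 2.86 = 1430 rhodium
1430 rhodium × 0.215 = 307.45 gold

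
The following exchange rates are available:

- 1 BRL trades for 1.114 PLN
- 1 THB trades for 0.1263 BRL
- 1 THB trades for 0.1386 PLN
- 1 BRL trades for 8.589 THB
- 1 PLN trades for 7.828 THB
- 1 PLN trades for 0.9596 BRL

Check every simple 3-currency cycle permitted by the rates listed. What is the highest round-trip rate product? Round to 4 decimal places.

1.1423

PLN→BRL→THB→PLN: 0.9596 × 8.589 × 0.1386 = 1.14234
PLN→THB→BRL→PLN: 7.828 × 0.1263 × 1.114 = 1.10139
Maximum is PLN→BRL→THB→PLN at 1.1423; arbitrage exists.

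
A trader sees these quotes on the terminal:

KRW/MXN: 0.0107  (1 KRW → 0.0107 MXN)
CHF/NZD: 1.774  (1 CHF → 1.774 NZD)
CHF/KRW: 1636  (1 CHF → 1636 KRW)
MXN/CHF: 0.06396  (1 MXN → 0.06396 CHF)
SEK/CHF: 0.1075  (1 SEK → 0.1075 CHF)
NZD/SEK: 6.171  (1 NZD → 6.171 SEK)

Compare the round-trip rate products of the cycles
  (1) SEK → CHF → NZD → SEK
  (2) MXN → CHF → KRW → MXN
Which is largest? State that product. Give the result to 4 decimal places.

1.1768

(1) 0.1075 × 1.774 × 6.171 = 1.17684
(2) 0.06396 × 1636 × 0.0107 = 1.11963
Highest is cycle (1) at 1.1768 (>1, arbitrage).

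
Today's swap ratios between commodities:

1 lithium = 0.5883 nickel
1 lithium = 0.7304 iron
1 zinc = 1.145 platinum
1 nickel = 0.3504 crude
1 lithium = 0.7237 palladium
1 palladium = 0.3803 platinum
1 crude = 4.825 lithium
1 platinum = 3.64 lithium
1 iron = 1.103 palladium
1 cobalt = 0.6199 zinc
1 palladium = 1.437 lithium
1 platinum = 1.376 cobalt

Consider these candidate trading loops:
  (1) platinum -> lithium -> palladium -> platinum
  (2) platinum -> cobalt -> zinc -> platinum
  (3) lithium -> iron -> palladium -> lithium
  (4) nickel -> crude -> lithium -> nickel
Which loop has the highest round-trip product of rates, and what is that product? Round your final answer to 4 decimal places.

(1) 3.64 × 0.7237 × 0.3803 = 1.00181
(2) 1.376 × 0.6199 × 1.145 = 0.97666
(3) 0.7304 × 1.103 × 1.437 = 1.15769
(4) 0.3504 × 4.825 × 0.5883 = 0.99463
Highest is cycle (3) at 1.1577 (>1, arbitrage).

1.1577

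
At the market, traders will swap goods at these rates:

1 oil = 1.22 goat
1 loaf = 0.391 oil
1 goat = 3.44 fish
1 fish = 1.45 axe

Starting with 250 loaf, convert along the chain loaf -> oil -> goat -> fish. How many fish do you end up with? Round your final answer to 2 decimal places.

250 loaf × 0.391 = 97.75 oil
97.75 oil × 1.22 = 119.255 goat
119.255 goat × 3.44 = 410.2372 fish

410.24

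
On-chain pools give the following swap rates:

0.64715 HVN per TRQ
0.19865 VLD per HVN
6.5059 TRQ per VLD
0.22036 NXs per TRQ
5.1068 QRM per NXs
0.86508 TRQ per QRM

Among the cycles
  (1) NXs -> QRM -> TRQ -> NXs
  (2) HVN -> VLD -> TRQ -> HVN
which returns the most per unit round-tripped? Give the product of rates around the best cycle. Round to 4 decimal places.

(1) 5.1068 × 0.86508 × 0.22036 = 0.97350
(2) 0.19865 × 6.5059 × 0.64715 = 0.83637
Highest is cycle (1) at 0.9735 (≤1, no arbitrage).

0.9735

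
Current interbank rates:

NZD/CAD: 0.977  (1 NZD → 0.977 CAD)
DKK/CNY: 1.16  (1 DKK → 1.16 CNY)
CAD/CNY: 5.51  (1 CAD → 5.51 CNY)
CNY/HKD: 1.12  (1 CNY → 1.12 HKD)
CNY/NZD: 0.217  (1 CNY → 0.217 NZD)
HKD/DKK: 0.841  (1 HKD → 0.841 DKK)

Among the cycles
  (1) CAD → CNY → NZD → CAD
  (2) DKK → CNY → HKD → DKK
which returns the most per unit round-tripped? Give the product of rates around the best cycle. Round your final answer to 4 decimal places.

1.1682

(1) 5.51 × 0.217 × 0.977 = 1.16817
(2) 1.16 × 1.12 × 0.841 = 1.09263
Highest is cycle (1) at 1.1682 (>1, arbitrage).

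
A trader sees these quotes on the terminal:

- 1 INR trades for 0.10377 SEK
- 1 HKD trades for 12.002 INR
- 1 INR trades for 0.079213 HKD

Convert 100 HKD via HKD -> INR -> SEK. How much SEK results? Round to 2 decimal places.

100 HKD × 12.002 = 1200.2 INR
1200.2 INR × 0.10377 = 124.544754 SEK

124.54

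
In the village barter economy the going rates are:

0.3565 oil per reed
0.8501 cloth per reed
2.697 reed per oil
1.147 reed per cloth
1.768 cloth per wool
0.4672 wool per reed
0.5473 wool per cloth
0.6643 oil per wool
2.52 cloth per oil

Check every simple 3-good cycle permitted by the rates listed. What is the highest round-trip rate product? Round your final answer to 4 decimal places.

cloth→reed→oil→cloth: 1.147 × 0.3565 × 2.52 = 1.03044
cloth→reed→wool→cloth: 1.147 × 0.4672 × 1.768 = 0.94743
cloth→wool→oil→cloth: 0.5473 × 0.6643 × 2.52 = 0.91620
oil→reed→wool→oil: 2.697 × 0.4672 × 0.6643 = 0.83704
Maximum is cloth→reed→oil→cloth at 1.0304; arbitrage exists.

1.0304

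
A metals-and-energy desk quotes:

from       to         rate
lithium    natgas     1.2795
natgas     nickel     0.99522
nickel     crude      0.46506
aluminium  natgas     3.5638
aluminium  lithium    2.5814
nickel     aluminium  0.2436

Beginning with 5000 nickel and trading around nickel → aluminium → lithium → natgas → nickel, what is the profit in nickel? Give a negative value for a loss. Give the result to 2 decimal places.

5000 nickel × 0.2436 = 1218 aluminium
1218 aluminium × 2.5814 = 3144.1452 lithium
3144.1452 lithium × 1.2795 = 4022.9337834 natgas
4022.9337834 natgas × 0.99522 = 4003.704159915348 nickel
Net change: 4003.704159915348 − 5000 = -996.295840084652 nickel

-996.30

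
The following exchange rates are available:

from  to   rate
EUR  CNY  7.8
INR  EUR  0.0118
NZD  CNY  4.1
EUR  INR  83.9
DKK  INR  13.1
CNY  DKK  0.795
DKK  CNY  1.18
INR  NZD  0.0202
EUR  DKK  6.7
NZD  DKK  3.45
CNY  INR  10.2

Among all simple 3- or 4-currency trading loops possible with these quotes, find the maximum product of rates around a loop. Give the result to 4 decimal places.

EUR→DKK→INR→EUR: 6.7 × 13.1 × 0.0118 = 1.03569
EUR→CNY→DKK→INR→EUR: 7.8 × 0.795 × 13.1 × 0.0118 = 0.95855
EUR→DKK→CNY→INR→EUR: 6.7 × 1.18 × 10.2 × 0.0118 = 0.95157
EUR→CNY→INR→EUR: 7.8 × 10.2 × 0.0118 = 0.93881
DKK→INR→NZD→DKK: 13.1 × 0.0202 × 3.45 = 0.91294
DKK→INR→NZD→CNY→DKK: 13.1 × 0.0202 × 4.1 × 0.795 = 0.86253
NZD→CNY→INR→NZD: 4.1 × 10.2 × 0.0202 = 0.84476
DKK→CNY→INR→NZD→DKK: 1.18 × 10.2 × 0.0202 × 3.45 = 0.83879
Maximum is EUR→DKK→INR→EUR at 1.0357; arbitrage exists.

1.0357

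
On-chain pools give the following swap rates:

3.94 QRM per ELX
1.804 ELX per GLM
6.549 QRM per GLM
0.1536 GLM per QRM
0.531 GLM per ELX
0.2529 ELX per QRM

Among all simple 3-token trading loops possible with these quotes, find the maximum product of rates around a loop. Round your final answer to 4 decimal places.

1.0918

GLM→ELX→QRM→GLM: 1.804 × 3.94 × 0.1536 = 1.09175
GLM→QRM→ELX→GLM: 6.549 × 0.2529 × 0.531 = 0.87946
Maximum is GLM→ELX→QRM→GLM at 1.0918; arbitrage exists.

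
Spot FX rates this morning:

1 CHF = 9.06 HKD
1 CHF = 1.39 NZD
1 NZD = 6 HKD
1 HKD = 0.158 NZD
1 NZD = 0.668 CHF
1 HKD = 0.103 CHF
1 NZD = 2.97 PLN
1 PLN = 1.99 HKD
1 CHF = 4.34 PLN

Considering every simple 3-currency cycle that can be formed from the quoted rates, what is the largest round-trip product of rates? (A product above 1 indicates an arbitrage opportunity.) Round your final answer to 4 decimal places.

CHF→HKD→NZD→CHF: 9.06 × 0.158 × 0.668 = 0.95623
NZD→PLN→HKD→NZD: 2.97 × 1.99 × 0.158 = 0.93383
CHF→PLN→HKD→CHF: 4.34 × 1.99 × 0.103 = 0.88957
CHF→NZD→HKD→CHF: 1.39 × 6 × 0.103 = 0.85902
Maximum is CHF→HKD→NZD→CHF at 0.9562; no arbitrage — every cycle loses value.

0.9562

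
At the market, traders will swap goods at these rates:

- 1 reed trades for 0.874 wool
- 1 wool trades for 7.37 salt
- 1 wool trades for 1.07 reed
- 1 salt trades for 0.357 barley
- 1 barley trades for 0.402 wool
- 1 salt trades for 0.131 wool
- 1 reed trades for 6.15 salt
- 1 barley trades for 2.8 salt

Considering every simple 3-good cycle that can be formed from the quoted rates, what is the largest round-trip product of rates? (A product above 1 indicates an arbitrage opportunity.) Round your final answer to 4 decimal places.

salt→barley→wool→salt: 0.357 × 0.402 × 7.37 = 1.05770
salt→wool→reed→salt: 0.131 × 1.07 × 6.15 = 0.86205
Maximum is salt→barley→wool→salt at 1.0577; arbitrage exists.

1.0577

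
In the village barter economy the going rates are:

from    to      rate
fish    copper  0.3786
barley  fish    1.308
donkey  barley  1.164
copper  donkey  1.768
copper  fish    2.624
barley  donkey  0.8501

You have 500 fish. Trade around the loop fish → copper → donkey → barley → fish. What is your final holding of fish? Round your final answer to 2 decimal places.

500 fish × 0.3786 = 189.3 copper
189.3 copper × 1.768 = 334.6824 donkey
334.6824 donkey × 1.164 = 389.5703136 barley
389.5703136 barley × 1.308 = 509.5579701888 fish

509.56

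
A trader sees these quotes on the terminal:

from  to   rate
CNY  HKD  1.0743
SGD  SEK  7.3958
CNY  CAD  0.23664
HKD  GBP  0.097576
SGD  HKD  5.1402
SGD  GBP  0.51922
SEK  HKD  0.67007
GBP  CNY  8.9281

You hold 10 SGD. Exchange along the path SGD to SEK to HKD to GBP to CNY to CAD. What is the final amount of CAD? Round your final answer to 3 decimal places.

10.216

10 SGD × 7.3958 = 73.958 SEK
73.958 SEK × 0.67007 = 49.55703706 HKD
49.55703706 HKD × 0.097576 = 4.83557744816656 GBP
4.83557744816656 GBP × 8.9281 = 43.172519014975864336 CNY
43.172519014975864336 CNY × 0.23664 = 10.21634489970388853647104 CAD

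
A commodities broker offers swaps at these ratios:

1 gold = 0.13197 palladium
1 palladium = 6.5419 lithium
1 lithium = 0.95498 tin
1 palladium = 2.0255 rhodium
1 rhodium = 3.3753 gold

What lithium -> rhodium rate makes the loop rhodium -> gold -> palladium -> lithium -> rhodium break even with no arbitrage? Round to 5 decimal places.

Known legs of the cycle: 3.3753 × 0.13197 × 6.5419 = 2.9140130829879
For no arbitrage the full-cycle product must be 1, so the missing rate is 1 / 2.9140130829879 ≈ 0.3431694.

0.34317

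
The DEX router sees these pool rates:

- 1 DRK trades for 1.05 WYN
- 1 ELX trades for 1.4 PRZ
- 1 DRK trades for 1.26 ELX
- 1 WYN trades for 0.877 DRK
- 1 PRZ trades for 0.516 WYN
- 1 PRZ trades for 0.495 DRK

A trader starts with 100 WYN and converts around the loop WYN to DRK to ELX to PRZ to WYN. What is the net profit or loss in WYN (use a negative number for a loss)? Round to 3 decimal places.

100 WYN × 0.877 = 87.7 DRK
87.7 DRK × 1.26 = 110.502 ELX
110.502 ELX × 1.4 = 154.7028 PRZ
154.7028 PRZ × 0.516 = 79.8266448 WYN
Net change: 79.8266448 − 100 = -20.1733552 WYN

-20.173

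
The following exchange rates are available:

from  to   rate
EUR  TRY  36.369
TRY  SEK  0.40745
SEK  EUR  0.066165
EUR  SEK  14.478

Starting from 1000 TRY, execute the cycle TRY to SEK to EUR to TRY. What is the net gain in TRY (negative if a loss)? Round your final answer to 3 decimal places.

-19.531

1000 TRY × 0.40745 = 407.45 SEK
407.45 SEK × 0.066165 = 26.95892925 EUR
26.95892925 EUR × 36.369 = 980.46929789325 TRY
Net change: 980.46929789325 − 1000 = -19.53070210675 TRY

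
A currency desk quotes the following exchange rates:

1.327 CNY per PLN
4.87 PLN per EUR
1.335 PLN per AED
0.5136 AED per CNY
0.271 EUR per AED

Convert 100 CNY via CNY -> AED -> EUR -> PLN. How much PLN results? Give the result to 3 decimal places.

67.783

100 CNY × 0.5136 = 51.36 AED
51.36 AED × 0.271 = 13.91856 EUR
13.91856 EUR × 4.87 = 67.7833872 PLN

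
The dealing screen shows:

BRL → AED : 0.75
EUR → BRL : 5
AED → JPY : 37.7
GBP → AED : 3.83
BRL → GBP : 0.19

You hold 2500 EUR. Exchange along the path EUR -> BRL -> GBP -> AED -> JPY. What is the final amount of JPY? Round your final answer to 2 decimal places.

342928.63

2500 EUR × 5 = 12500 BRL
12500 BRL × 0.19 = 2375 GBP
2375 GBP × 3.83 = 9096.25 AED
9096.25 AED × 37.7 = 342928.625 JPY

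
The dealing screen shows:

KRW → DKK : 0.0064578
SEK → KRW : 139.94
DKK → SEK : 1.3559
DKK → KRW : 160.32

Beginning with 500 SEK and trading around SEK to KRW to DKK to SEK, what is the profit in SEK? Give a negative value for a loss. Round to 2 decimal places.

112.67

500 SEK × 139.94 = 69970 KRW
69970 KRW × 0.0064578 = 451.852266 DKK
451.852266 DKK × 1.3559 = 612.6664874694 SEK
Net change: 612.6664874694 − 500 = 112.6664874694 SEK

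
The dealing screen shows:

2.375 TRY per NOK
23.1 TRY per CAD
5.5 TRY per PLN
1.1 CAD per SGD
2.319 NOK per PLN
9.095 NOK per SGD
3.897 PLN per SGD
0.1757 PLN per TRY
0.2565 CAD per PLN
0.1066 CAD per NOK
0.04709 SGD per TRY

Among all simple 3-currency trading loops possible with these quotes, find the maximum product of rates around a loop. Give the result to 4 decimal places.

CAD→TRY→SGD→CAD: 23.1 × 0.04709 × 1.1 = 1.19656
CAD→TRY→PLN→CAD: 23.1 × 0.1757 × 0.2565 = 1.04105
SGD→NOK→TRY→SGD: 9.095 × 2.375 × 0.04709 = 1.01717
SGD→PLN→TRY→SGD: 3.897 × 5.5 × 0.04709 = 1.00930
TRY→PLN→NOK→TRY: 0.1757 × 2.319 × 2.375 = 0.96769
Maximum is CAD→TRY→SGD→CAD at 1.1966; arbitrage exists.

1.1966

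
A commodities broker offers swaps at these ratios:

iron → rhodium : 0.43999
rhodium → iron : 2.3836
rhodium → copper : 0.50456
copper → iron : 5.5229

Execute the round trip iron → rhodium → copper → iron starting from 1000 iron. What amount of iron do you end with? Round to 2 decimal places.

1226.09

1000 iron × 0.43999 = 439.99 rhodium
439.99 rhodium × 0.50456 = 222.0013544 copper
222.0013544 copper × 5.5229 = 1226.09128021576 iron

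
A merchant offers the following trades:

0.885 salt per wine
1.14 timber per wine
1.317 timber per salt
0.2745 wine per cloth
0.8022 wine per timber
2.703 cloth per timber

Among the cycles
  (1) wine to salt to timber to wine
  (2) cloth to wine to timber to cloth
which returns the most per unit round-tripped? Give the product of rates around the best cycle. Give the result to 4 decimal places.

(1) 0.885 × 1.317 × 0.8022 = 0.93500
(2) 0.2745 × 1.14 × 2.703 = 0.84585
Highest is cycle (1) at 0.9350 (≤1, no arbitrage).

0.9350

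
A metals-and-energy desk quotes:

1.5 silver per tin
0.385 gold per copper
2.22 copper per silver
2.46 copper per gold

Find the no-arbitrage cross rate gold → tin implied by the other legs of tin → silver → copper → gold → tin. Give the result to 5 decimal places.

Known legs of the cycle: 1.5 × 2.22 × 0.385 = 1.28205
For no arbitrage the full-cycle product must be 1, so the missing rate is 1 / 1.28205 ≈ 0.7800008.

0.78000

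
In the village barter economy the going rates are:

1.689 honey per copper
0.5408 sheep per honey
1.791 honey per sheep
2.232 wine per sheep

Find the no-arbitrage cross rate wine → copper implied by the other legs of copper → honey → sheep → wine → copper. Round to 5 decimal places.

0.49050

Known legs of the cycle: 1.689 × 0.5408 × 2.232 = 2.0387337984
For no arbitrage the full-cycle product must be 1, so the missing rate is 1 / 2.0387337984 ≈ 0.4905005.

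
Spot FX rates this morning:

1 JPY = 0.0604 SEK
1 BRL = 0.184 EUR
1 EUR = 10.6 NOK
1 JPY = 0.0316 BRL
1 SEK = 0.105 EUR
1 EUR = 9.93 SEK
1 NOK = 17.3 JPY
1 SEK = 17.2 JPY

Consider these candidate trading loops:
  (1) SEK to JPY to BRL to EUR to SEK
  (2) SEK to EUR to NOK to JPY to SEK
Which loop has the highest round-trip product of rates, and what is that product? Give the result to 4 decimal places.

1.1630

(1) 17.2 × 0.0316 × 0.184 × 9.93 = 0.99308
(2) 0.105 × 10.6 × 17.3 × 0.0604 = 1.16300
Highest is cycle (2) at 1.1630 (>1, arbitrage).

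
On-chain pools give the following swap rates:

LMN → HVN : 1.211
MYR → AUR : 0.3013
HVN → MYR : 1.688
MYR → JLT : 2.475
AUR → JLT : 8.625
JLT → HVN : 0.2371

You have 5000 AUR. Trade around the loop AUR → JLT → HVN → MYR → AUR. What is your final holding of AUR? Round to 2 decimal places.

5200.35

5000 AUR × 8.625 = 43125 JLT
43125 JLT × 0.2371 = 10224.9375 HVN
10224.9375 HVN × 1.688 = 17259.6945 MYR
17259.6945 MYR × 0.3013 = 5200.34595285 AUR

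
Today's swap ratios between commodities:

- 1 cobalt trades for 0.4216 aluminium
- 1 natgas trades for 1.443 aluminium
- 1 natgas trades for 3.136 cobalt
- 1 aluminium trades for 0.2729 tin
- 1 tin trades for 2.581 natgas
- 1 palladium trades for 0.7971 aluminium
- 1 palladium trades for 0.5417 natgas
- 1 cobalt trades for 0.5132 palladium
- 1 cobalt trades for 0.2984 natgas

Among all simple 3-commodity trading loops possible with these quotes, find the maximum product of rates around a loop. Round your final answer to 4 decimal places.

1.0164

aluminium→tin→natgas→aluminium: 0.2729 × 2.581 × 1.443 = 1.01638
cobalt→palladium→natgas→cobalt: 0.5132 × 0.5417 × 3.136 = 0.87181
Maximum is aluminium→tin→natgas→aluminium at 1.0164; arbitrage exists.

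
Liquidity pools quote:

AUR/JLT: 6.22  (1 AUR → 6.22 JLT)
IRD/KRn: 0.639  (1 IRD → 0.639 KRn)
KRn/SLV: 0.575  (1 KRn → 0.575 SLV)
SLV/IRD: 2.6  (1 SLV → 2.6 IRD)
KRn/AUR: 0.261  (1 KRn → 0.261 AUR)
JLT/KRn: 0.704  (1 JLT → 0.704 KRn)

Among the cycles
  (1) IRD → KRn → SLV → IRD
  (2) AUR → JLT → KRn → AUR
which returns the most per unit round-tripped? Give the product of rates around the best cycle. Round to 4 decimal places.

1.1429

(1) 0.639 × 0.575 × 2.6 = 0.95531
(2) 6.22 × 0.704 × 0.261 = 1.14289
Highest is cycle (2) at 1.1429 (>1, arbitrage).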